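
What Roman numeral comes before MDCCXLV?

MDCCXLV = 1745; previous is 1744

MDCCXLIV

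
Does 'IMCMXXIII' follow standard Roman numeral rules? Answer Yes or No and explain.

'IMCMXXIII': Invalid subtractive combination: IM

No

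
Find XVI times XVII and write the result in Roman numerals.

XVI = 16
XVII = 17
16 × 17 = 272

CCLXXII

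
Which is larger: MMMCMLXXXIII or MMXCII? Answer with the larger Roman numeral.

MMMCMLXXXIII = 3983
MMXCII = 2092
3983 is larger

MMMCMLXXXIII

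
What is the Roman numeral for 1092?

Convert 1092 to Roman numerals:
  1092 contains 1×1000 (M)
  92 contains 1×90 (XC)
  2 contains 2×1 (II)

MXCII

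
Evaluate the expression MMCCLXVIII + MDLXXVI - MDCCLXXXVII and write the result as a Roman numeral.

MMCCLXVIII = 2268, MDLXXVI = 1576, MDCCLXXXVII = 1787
2268 + 1576 = 3844
3844 - 1787 = 2057

MMLVII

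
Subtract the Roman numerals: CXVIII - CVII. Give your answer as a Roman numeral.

CXVIII = 118
CVII = 107
118 - 107 = 11

XI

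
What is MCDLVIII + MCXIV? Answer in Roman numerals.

MCDLVIII = 1458
MCXIV = 1114
1458 + 1114 = 2572

MMDLXXII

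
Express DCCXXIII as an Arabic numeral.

DCCXXIII: D=500, C=100, C=100, X=10, X=10, I=1, I=1, I=1
500 + 100 + 100 + 10 + 10 + 1 + 1 + 1 = 723

723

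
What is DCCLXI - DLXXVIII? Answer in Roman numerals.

DCCLXI = 761
DLXXVIII = 578
761 - 578 = 183

CLXXXIII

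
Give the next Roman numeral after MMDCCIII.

MMDCCIII = 2703; next is 2704

MMDCCIV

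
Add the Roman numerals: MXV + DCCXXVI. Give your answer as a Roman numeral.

MXV = 1015
DCCXXVI = 726
1015 + 726 = 1741

MDCCXLI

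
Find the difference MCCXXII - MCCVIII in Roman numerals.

MCCXXII = 1222
MCCVIII = 1208
1222 - 1208 = 14

XIV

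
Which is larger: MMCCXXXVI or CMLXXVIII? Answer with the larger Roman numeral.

MMCCXXXVI = 2236
CMLXXVIII = 978
2236 is larger

MMCCXXXVI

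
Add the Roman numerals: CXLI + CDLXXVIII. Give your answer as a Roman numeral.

CXLI = 141
CDLXXVIII = 478
141 + 478 = 619

DCXIX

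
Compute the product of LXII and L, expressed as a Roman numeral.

LXII = 62
L = 50
62 × 50 = 3100

MMMC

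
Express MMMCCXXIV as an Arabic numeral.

MMMCCXXIV: M=1000, M=1000, M=1000, C=100, C=100, X=10, X=10, IV=4
1000 + 1000 + 1000 + 100 + 100 + 10 + 10 + 4 = 3224

3224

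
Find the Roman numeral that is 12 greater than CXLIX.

CXLIX = 149
149 + 12 = 161

CLXI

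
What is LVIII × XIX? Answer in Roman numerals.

LVIII = 58
XIX = 19
58 × 19 = 1102

MCII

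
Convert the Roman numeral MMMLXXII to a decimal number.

MMMLXXII: M=1000, M=1000, M=1000, L=50, X=10, X=10, I=1, I=1
1000 + 1000 + 1000 + 50 + 10 + 10 + 1 + 1 = 3072

3072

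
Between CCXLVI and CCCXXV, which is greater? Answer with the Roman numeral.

CCXLVI = 246
CCCXXV = 325
325 is larger

CCCXXV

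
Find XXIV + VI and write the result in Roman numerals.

XXIV = 24
VI = 6
24 + 6 = 30

XXX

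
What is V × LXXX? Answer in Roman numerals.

V = 5
LXXX = 80
5 × 80 = 400

CD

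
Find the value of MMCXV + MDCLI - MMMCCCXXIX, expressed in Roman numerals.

MMCXV = 2115, MDCLI = 1651, MMMCCCXXIX = 3329
2115 + 1651 = 3766
3766 - 3329 = 437

CDXXXVII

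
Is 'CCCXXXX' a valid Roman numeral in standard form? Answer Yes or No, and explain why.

'CCCXXXX': More than 3 consecutive X's

No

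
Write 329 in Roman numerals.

Convert 329 to Roman numerals:
  329 contains 3×100 (CCC)
  29 contains 2×10 (XX)
  9 contains 1×9 (IX)

CCCXXIX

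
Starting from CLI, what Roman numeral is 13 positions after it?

CLI = 151
151 + 13 = 164

CLXIV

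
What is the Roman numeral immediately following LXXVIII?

LXXVIII = 78; next is 79

LXXIX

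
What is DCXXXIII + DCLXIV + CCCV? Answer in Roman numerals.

DCXXXIII = 633, DCLXIV = 664, CCCV = 305
633 + 664 = 1297
1297 + 305 = 1602

MDCII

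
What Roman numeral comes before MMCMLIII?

MMCMLIII = 2953, so the previous integer is 2953 - 1 = 2952

MMCMLII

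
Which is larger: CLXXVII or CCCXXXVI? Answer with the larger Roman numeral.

CLXXVII = 177
CCCXXXVI = 336
336 is larger

CCCXXXVI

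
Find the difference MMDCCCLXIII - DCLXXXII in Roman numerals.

MMDCCCLXIII = 2863
DCLXXXII = 682
2863 - 682 = 2181

MMCLXXXI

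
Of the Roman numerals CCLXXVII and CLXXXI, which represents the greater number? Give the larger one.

CCLXXVII = 277
CLXXXI = 181
277 is larger

CCLXXVII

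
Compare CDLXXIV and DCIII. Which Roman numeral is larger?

CDLXXIV = 474
DCIII = 603
603 is larger

DCIII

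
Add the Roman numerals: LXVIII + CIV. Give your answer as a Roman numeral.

LXVIII = 68
CIV = 104
68 + 104 = 172

CLXXII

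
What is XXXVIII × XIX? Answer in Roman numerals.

XXXVIII = 38
XIX = 19
38 × 19 = 722

DCCXXII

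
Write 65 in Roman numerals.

Convert 65 to Roman numerals:
  65 contains 1×50 (L)
  15 contains 1×10 (X)
  5 contains 1×5 (V)

LXV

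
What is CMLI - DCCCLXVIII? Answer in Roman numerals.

CMLI = 951
DCCCLXVIII = 868
951 - 868 = 83

LXXXIII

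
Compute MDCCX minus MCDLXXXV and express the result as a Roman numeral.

MDCCX = 1710
MCDLXXXV = 1485
1710 - 1485 = 225

CCXXV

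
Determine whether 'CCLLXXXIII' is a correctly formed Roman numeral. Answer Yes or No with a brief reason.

'CCLLXXXIII': L should not appear more than once

No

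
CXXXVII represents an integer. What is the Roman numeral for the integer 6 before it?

CXXXVII = 137
137 - 6 = 131

CXXXI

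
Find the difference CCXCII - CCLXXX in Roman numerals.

CCXCII = 292
CCLXXX = 280
292 - 280 = 12

XII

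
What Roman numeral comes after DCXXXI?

DCXXXI = 631; next is 632

DCXXXII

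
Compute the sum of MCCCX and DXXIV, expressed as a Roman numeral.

MCCCX = 1310
DXXIV = 524
1310 + 524 = 1834

MDCCCXXXIV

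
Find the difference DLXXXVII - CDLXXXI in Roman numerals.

DLXXXVII = 587
CDLXXXI = 481
587 - 481 = 106

CVI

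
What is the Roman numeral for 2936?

Convert 2936 to Roman numerals:
  2936 contains 2×1000 (MM)
  936 contains 1×900 (CM)
  36 contains 3×10 (XXX)
  6 contains 1×5 (V)
  1 contains 1×1 (I)

MMCMXXXVI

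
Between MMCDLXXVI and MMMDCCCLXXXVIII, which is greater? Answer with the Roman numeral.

MMCDLXXVI = 2476
MMMDCCCLXXXVIII = 3888
3888 is larger

MMMDCCCLXXXVIII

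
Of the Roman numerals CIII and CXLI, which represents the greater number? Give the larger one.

CIII = 103
CXLI = 141
141 is larger

CXLI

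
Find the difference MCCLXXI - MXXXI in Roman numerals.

MCCLXXI = 1271
MXXXI = 1031
1271 - 1031 = 240

CCXL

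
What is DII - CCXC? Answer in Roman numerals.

DII = 502
CCXC = 290
502 - 290 = 212

CCXII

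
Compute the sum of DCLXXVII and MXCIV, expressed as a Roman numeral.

DCLXXVII = 677
MXCIV = 1094
677 + 1094 = 1771

MDCCLXXI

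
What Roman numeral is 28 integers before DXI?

DXI = 511
511 - 28 = 483

CDLXXXIII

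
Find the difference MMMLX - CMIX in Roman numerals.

MMMLX = 3060
CMIX = 909
3060 - 909 = 2151

MMCLI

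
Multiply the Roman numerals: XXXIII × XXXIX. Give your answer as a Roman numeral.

XXXIII = 33
XXXIX = 39
33 × 39 = 1287

MCCLXXXVII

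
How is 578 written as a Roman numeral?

Convert 578 to Roman numerals:
  578 contains 1×500 (D)
  78 contains 1×50 (L)
  28 contains 2×10 (XX)
  8 contains 1×5 (V)
  3 contains 3×1 (III)

DLXXVIII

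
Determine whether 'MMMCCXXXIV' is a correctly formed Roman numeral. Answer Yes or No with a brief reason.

'MMMCCXXXIV': Check the rules: uses only the symbols I, V, X, L, C, D, M; no symbol is repeated more than three times in a row; V, L and D each appear at most once; the only place a smaller symbol precedes a larger one is the allowed subtractive pair IV, the symbol right after such a pair (if any) is smaller than the pair's first symbol, and otherwise the values never increase from left to right. Value: M (1000) + M (1000) + M (1000) + C (100) + C (100) + X (10) + X (10) + X (10) + IV (4) = 3234. So it is a valid standard Roman numeral.

Yes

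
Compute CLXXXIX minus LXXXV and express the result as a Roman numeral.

CLXXXIX = 189
LXXXV = 85
189 - 85 = 104

CIV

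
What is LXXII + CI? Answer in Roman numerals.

LXXII = 72
CI = 101
72 + 101 = 173

CLXXIII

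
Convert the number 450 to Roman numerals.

Convert 450 to Roman numerals:
  450 contains 1×400 (CD)
  50 contains 1×50 (L)

CDL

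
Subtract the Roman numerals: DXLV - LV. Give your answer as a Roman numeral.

DXLV = 545
LV = 55
545 - 55 = 490

CDXC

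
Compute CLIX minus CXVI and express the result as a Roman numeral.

CLIX = 159
CXVI = 116
159 - 116 = 43

XLIII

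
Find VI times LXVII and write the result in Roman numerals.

VI = 6
LXVII = 67
6 × 67 = 402

CDII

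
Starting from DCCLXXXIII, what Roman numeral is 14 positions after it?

DCCLXXXIII = 783
783 + 14 = 797

DCCXCVII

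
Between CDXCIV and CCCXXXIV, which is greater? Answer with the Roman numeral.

CDXCIV = 494
CCCXXXIV = 334
494 is larger

CDXCIV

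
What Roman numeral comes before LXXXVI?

LXXXVI = 86, so the previous integer is 86 - 1 = 85

LXXXV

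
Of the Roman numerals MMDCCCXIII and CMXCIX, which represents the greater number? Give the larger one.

MMDCCCXIII = 2813
CMXCIX = 999
2813 is larger

MMDCCCXIII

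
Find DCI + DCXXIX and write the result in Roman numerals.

DCI = 601
DCXXIX = 629
601 + 629 = 1230

MCCXXX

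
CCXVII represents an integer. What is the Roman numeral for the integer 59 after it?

CCXVII = 217
217 + 59 = 276

CCLXXVI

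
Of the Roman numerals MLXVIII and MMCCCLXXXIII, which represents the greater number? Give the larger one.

MLXVIII = 1068
MMCCCLXXXIII = 2383
2383 is larger

MMCCCLXXXIII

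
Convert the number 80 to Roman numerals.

Convert 80 to Roman numerals:
  80 contains 1×50 (L)
  30 contains 3×10 (XXX)

LXXX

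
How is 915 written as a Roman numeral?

Convert 915 to Roman numerals:
  915 contains 1×900 (CM)
  15 contains 1×10 (X)
  5 contains 1×5 (V)

CMXV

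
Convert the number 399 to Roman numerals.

Convert 399 to Roman numerals:
  399 contains 3×100 (CCC)
  99 contains 1×90 (XC)
  9 contains 1×9 (IX)

CCCXCIX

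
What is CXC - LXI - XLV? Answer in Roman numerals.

CXC = 190, LXI = 61, XLV = 45
190 - 61 = 129
129 - 45 = 84

LXXXIV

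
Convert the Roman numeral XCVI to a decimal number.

XCVI: XC=90, V=5, I=1
90 + 5 + 1 = 96

96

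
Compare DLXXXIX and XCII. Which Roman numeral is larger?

DLXXXIX = 589
XCII = 92
589 is larger

DLXXXIX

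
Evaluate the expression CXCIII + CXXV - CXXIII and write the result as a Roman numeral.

CXCIII = 193, CXXV = 125, CXXIII = 123
193 + 125 = 318
318 - 123 = 195

CXCV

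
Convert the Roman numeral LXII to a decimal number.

LXII: L=50, X=10, I=1, I=1
50 + 10 + 1 + 1 = 62

62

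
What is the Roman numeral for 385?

Convert 385 to Roman numerals:
  385 contains 3×100 (CCC)
  85 contains 1×50 (L)
  35 contains 3×10 (XXX)
  5 contains 1×5 (V)

CCCLXXXV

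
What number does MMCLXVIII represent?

MMCLXVIII: M=1000, M=1000, C=100, L=50, X=10, V=5, I=1, I=1, I=1
1000 + 1000 + 100 + 50 + 10 + 5 + 1 + 1 + 1 = 2168

2168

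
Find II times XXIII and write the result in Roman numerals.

II = 2
XXIII = 23
2 × 23 = 46

XLVI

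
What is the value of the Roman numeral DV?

DV: D=500, V=5
500 + 5 = 505

505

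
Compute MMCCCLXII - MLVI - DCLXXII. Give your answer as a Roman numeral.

MMCCCLXII = 2362, MLVI = 1056, DCLXXII = 672
2362 - 1056 = 1306
1306 - 672 = 634

DCXXXIV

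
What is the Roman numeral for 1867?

Convert 1867 to Roman numerals:
  1867 contains 1×1000 (M)
  867 contains 1×500 (D)
  367 contains 3×100 (CCC)
  67 contains 1×50 (L)
  17 contains 1×10 (X)
  7 contains 1×5 (V)
  2 contains 2×1 (II)

MDCCCLXVII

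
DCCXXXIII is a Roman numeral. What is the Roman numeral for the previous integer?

DCCXXXIII = 733, so the previous integer is 733 - 1 = 732

DCCXXXII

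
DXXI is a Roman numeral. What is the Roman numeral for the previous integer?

DXXI = 521; previous is 520

DXX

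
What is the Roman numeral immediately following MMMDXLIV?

MMMDXLIV = 3544; next is 3545

MMMDXLV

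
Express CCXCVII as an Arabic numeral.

CCXCVII: C=100, C=100, XC=90, V=5, I=1, I=1
100 + 100 + 90 + 5 + 1 + 1 = 297

297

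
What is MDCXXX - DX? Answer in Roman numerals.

MDCXXX = 1630
DX = 510
1630 - 510 = 1120

MCXX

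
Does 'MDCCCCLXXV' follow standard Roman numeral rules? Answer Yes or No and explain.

'MDCCCCLXXV': More than 3 consecutive C's

No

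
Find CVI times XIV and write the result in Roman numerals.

CVI = 106
XIV = 14
106 × 14 = 1484

MCDLXXXIV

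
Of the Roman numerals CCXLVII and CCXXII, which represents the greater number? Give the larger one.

CCXLVII = 247
CCXXII = 222
247 is larger

CCXLVII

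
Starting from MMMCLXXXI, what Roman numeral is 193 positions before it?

MMMCLXXXI = 3181
3181 - 193 = 2988

MMCMLXXXVIII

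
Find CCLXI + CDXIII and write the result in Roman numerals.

CCLXI = 261
CDXIII = 413
261 + 413 = 674

DCLXXIV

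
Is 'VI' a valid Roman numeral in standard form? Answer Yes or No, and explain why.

'VI': Check the rules: uses only the symbols I, V, X, L, C, D, M; no symbol is repeated more than three times in a row; V, L and D each appear at most once; no smaller symbol precedes a larger one (values never increase from left to right). Value: V (5) + I (1) = 6. So it is a valid standard Roman numeral.

Yes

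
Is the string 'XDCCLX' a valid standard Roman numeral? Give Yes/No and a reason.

'XDCCLX': Invalid subtractive combination: XD

No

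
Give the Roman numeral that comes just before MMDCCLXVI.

MMDCCLXVI = 2766; previous is 2765

MMDCCLXV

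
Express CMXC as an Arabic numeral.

CMXC: CM=900, XC=90
900 + 90 = 990

990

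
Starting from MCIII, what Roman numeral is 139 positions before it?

MCIII = 1103
1103 - 139 = 964

CMLXIV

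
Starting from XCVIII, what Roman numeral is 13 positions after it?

XCVIII = 98
98 + 13 = 111

CXI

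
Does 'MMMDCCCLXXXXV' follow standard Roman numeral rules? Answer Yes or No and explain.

'MMMDCCCLXXXXV': More than 3 consecutive X's

No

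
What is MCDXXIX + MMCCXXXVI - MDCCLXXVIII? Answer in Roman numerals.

MCDXXIX = 1429, MMCCXXXVI = 2236, MDCCLXXVIII = 1778
1429 + 2236 = 3665
3665 - 1778 = 1887

MDCCCLXXXVII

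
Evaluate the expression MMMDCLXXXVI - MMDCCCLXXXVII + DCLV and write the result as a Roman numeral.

MMMDCLXXXVI = 3686, MMDCCCLXXXVII = 2887, DCLV = 655
3686 - 2887 = 799
799 + 655 = 1454

MCDLIV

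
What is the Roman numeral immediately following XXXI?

XXXI = 31, so the next integer is 31 + 1 = 32

XXXII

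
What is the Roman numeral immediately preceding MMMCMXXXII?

MMMCMXXXII = 3932, so the previous integer is 3932 - 1 = 3931

MMMCMXXXI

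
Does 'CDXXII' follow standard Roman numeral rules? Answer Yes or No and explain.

'CDXXII': Check the rules: uses only the symbols I, V, X, L, C, D, M; no symbol is repeated more than three times in a row; V, L and D each appear at most once; the only place a smaller symbol precedes a larger one is the allowed subtractive pair CD, the symbol right after such a pair (if any) is smaller than the pair's first symbol, and otherwise the values never increase from left to right. Value: CD (400) + X (10) + X (10) + I (1) + I (1) = 422. So it is a valid standard Roman numeral.

Yes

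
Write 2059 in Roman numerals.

Convert 2059 to Roman numerals:
  2059 contains 2×1000 (MM)
  59 contains 1×50 (L)
  9 contains 1×9 (IX)

MMLIX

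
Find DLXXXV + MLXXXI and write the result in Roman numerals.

DLXXXV = 585
MLXXXI = 1081
585 + 1081 = 1666

MDCLXVI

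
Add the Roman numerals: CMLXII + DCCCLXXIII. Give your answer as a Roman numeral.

CMLXII = 962
DCCCLXXIII = 873
962 + 873 = 1835

MDCCCXXXV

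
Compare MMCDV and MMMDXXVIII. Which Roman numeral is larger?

MMCDV = 2405
MMMDXXVIII = 3528
3528 is larger

MMMDXXVIII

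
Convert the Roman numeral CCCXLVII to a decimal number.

CCCXLVII: C=100, C=100, C=100, XL=40, V=5, I=1, I=1
100 + 100 + 100 + 40 + 5 + 1 + 1 = 347

347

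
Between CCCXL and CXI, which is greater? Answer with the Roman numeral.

CCCXL = 340
CXI = 111
340 is larger

CCCXL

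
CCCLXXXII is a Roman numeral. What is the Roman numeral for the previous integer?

CCCLXXXII = 382; previous is 381

CCCLXXXI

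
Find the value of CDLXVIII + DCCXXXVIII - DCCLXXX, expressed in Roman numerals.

CDLXVIII = 468, DCCXXXVIII = 738, DCCLXXX = 780
468 + 738 = 1206
1206 - 780 = 426

CDXXVI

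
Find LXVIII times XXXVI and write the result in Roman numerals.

LXVIII = 68
XXXVI = 36
68 × 36 = 2448

MMCDXLVIII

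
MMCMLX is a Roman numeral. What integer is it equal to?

MMCMLX: M=1000, M=1000, CM=900, L=50, X=10
1000 + 1000 + 900 + 50 + 10 = 2960

2960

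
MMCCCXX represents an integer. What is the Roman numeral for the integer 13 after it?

MMCCCXX = 2320
2320 + 13 = 2333

MMCCCXXXIII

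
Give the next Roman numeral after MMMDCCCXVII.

MMMDCCCXVII = 3817; next is 3818

MMMDCCCXVIII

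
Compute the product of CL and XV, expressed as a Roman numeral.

CL = 150
XV = 15
150 × 15 = 2250

MMCCL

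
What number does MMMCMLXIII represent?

MMMCMLXIII: M=1000, M=1000, M=1000, CM=900, L=50, X=10, I=1, I=1, I=1
1000 + 1000 + 1000 + 900 + 50 + 10 + 1 + 1 + 1 = 3963

3963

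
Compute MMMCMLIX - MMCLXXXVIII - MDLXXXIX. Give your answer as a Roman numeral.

MMMCMLIX = 3959, MMCLXXXVIII = 2188, MDLXXXIX = 1589
3959 - 2188 = 1771
1771 - 1589 = 182

CLXXXII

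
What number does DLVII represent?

DLVII: D=500, L=50, V=5, I=1, I=1
500 + 50 + 5 + 1 + 1 = 557

557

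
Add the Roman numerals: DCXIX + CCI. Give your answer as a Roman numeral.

DCXIX = 619
CCI = 201
619 + 201 = 820

DCCCXX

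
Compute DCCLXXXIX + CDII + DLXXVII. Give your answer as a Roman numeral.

DCCLXXXIX = 789, CDII = 402, DLXXVII = 577
789 + 402 = 1191
1191 + 577 = 1768

MDCCLXVIII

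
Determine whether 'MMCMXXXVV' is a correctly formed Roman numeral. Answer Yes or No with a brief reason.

'MMCMXXXVV': V should not appear more than once

No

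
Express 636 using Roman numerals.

Convert 636 to Roman numerals:
  636 contains 1×500 (D)
  136 contains 1×100 (C)
  36 contains 3×10 (XXX)
  6 contains 1×5 (V)
  1 contains 1×1 (I)

DCXXXVI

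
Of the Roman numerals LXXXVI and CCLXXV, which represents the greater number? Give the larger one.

LXXXVI = 86
CCLXXV = 275
275 is larger

CCLXXV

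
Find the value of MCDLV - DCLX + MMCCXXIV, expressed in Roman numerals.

MCDLV = 1455, DCLX = 660, MMCCXXIV = 2224
1455 - 660 = 795
795 + 2224 = 3019

MMMXIX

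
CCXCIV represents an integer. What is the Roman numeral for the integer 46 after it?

CCXCIV = 294
294 + 46 = 340

CCCXL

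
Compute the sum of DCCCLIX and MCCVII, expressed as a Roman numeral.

DCCCLIX = 859
MCCVII = 1207
859 + 1207 = 2066

MMLXVI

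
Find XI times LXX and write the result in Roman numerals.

XI = 11
LXX = 70
11 × 70 = 770

DCCLXX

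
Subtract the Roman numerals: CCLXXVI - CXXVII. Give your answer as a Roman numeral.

CCLXXVI = 276
CXXVII = 127
276 - 127 = 149

CXLIX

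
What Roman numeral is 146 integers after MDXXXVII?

MDXXXVII = 1537
1537 + 146 = 1683

MDCLXXXIII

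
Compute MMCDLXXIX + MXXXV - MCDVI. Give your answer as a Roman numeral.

MMCDLXXIX = 2479, MXXXV = 1035, MCDVI = 1406
2479 + 1035 = 3514
3514 - 1406 = 2108

MMCVIII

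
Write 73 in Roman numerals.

Convert 73 to Roman numerals:
  73 contains 1×50 (L)
  23 contains 2×10 (XX)
  3 contains 3×1 (III)

LXXIII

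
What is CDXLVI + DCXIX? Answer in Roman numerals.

CDXLVI = 446
DCXIX = 619
446 + 619 = 1065

MLXV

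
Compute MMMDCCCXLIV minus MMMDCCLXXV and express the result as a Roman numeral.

MMMDCCCXLIV = 3844
MMMDCCLXXV = 3775
3844 - 3775 = 69

LXIX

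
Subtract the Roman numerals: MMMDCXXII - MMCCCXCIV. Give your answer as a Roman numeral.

MMMDCXXII = 3622
MMCCCXCIV = 2394
3622 - 2394 = 1228

MCCXXVIII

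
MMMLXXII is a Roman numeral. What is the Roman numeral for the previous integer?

MMMLXXII = 3072; previous is 3071

MMMLXXI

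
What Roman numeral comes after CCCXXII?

CCCXXII = 322; next is 323

CCCXXIII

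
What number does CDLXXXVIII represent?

CDLXXXVIII: CD=400, L=50, X=10, X=10, X=10, V=5, I=1, I=1, I=1
400 + 50 + 10 + 10 + 10 + 5 + 1 + 1 + 1 = 488

488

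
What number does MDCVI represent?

MDCVI: M=1000, D=500, C=100, V=5, I=1
1000 + 500 + 100 + 5 + 1 = 1606

1606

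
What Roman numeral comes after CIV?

CIV = 104, so the next integer is 104 + 1 = 105

CV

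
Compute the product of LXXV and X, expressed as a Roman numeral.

LXXV = 75
X = 10
75 × 10 = 750

DCCL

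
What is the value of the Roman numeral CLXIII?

CLXIII: C=100, L=50, X=10, I=1, I=1, I=1
100 + 50 + 10 + 1 + 1 + 1 = 163

163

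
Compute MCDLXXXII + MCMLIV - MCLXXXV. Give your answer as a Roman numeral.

MCDLXXXII = 1482, MCMLIV = 1954, MCLXXXV = 1185
1482 + 1954 = 3436
3436 - 1185 = 2251

MMCCLI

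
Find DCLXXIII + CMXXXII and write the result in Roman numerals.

DCLXXIII = 673
CMXXXII = 932
673 + 932 = 1605

MDCV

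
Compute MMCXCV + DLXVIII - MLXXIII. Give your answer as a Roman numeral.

MMCXCV = 2195, DLXVIII = 568, MLXXIII = 1073
2195 + 568 = 2763
2763 - 1073 = 1690

MDCXC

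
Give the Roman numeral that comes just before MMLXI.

MMLXI = 2061, so the previous integer is 2061 - 1 = 2060

MMLX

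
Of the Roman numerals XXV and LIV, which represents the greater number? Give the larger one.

XXV = 25
LIV = 54
54 is larger

LIV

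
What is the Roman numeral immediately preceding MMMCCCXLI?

MMMCCCXLI = 3341; previous is 3340

MMMCCCXL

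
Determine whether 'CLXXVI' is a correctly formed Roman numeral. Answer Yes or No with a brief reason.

'CLXXVI': Check the rules: uses only the symbols I, V, X, L, C, D, M; no symbol is repeated more than three times in a row; V, L and D each appear at most once; no smaller symbol precedes a larger one (values never increase from left to right). Value: C (100) + L (50) + X (10) + X (10) + V (5) + I (1) = 176. So it is a valid standard Roman numeral.

Yes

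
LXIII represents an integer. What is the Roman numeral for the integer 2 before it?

LXIII = 63
63 - 2 = 61

LXI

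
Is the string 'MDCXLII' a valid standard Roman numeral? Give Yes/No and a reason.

'MDCXLII': Check the rules: uses only the symbols I, V, X, L, C, D, M; no symbol is repeated more than three times in a row; V, L and D each appear at most once; the only place a smaller symbol precedes a larger one is the allowed subtractive pair XL, the symbol right after such a pair (if any) is smaller than the pair's first symbol, and otherwise the values never increase from left to right. Value: M (1000) + D (500) + C (100) + XL (40) + I (1) + I (1) = 1642. So it is a valid standard Roman numeral.

Yes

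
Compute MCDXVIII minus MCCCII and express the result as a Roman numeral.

MCDXVIII = 1418
MCCCII = 1302
1418 - 1302 = 116

CXVI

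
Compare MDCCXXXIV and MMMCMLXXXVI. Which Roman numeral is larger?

MDCCXXXIV = 1734
MMMCMLXXXVI = 3986
3986 is larger

MMMCMLXXXVI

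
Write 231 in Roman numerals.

Convert 231 to Roman numerals:
  231 contains 2×100 (CC)
  31 contains 3×10 (XXX)
  1 contains 1×1 (I)

CCXXXI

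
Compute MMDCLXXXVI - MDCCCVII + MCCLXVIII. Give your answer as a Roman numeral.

MMDCLXXXVI = 2686, MDCCCVII = 1807, MCCLXVIII = 1268
2686 - 1807 = 879
879 + 1268 = 2147

MMCXLVII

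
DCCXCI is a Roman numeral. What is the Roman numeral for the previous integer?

DCCXCI = 791; previous is 790

DCCXC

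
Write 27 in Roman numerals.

Convert 27 to Roman numerals:
  27 contains 2×10 (XX)
  7 contains 1×5 (V)
  2 contains 2×1 (II)

XXVII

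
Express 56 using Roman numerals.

Convert 56 to Roman numerals:
  56 contains 1×50 (L)
  6 contains 1×5 (V)
  1 contains 1×1 (I)

LVI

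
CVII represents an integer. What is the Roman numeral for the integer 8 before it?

CVII = 107
107 - 8 = 99

XCIX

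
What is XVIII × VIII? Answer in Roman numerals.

XVIII = 18
VIII = 8
18 × 8 = 144

CXLIV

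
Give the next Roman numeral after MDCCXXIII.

MDCCXXIII = 1723; next is 1724

MDCCXXIV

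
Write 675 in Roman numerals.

Convert 675 to Roman numerals:
  675 contains 1×500 (D)
  175 contains 1×100 (C)
  75 contains 1×50 (L)
  25 contains 2×10 (XX)
  5 contains 1×5 (V)

DCLXXV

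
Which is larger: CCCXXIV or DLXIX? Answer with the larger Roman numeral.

CCCXXIV = 324
DLXIX = 569
569 is larger

DLXIX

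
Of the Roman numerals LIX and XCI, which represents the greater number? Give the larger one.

LIX = 59
XCI = 91
91 is larger

XCI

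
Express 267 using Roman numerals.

Convert 267 to Roman numerals:
  267 contains 2×100 (CC)
  67 contains 1×50 (L)
  17 contains 1×10 (X)
  7 contains 1×5 (V)
  2 contains 2×1 (II)

CCLXVII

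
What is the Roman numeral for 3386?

Convert 3386 to Roman numerals:
  3386 contains 3×1000 (MMM)
  386 contains 3×100 (CCC)
  86 contains 1×50 (L)
  36 contains 3×10 (XXX)
  6 contains 1×5 (V)
  1 contains 1×1 (I)

MMMCCCLXXXVI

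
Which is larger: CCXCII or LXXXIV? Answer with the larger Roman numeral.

CCXCII = 292
LXXXIV = 84
292 is larger

CCXCII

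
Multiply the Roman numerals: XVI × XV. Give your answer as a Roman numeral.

XVI = 16
XV = 15
16 × 15 = 240

CCXL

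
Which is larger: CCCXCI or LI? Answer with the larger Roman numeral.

CCCXCI = 391
LI = 51
391 is larger

CCCXCI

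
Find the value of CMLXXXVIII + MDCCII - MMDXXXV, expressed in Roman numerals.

CMLXXXVIII = 988, MDCCII = 1702, MMDXXXV = 2535
988 + 1702 = 2690
2690 - 2535 = 155

CLV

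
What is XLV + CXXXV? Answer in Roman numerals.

XLV = 45
CXXXV = 135
45 + 135 = 180

CLXXX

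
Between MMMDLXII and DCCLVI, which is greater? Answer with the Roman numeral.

MMMDLXII = 3562
DCCLVI = 756
3562 is larger

MMMDLXII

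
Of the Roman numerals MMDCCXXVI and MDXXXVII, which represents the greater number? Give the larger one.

MMDCCXXVI = 2726
MDXXXVII = 1537
2726 is larger

MMDCCXXVI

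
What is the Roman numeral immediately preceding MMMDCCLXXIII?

MMMDCCLXXIII = 3773, so the previous integer is 3773 - 1 = 3772

MMMDCCLXXII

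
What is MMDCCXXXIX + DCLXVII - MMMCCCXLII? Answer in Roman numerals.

MMDCCXXXIX = 2739, DCLXVII = 667, MMMCCCXLII = 3342
2739 + 667 = 3406
3406 - 3342 = 64

LXIV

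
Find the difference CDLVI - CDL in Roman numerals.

CDLVI = 456
CDL = 450
456 - 450 = 6

VI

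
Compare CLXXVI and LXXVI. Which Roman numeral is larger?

CLXXVI = 176
LXXVI = 76
176 is larger

CLXXVI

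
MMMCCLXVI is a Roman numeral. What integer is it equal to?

MMMCCLXVI: M=1000, M=1000, M=1000, C=100, C=100, L=50, X=10, V=5, I=1
1000 + 1000 + 1000 + 100 + 100 + 50 + 10 + 5 + 1 = 3266

3266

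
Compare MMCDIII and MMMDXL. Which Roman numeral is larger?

MMCDIII = 2403
MMMDXL = 3540
3540 is larger

MMMDXL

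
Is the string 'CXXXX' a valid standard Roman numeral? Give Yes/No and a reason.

'CXXXX': More than 3 consecutive X's

No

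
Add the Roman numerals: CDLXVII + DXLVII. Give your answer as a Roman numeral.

CDLXVII = 467
DXLVII = 547
467 + 547 = 1014

MXIV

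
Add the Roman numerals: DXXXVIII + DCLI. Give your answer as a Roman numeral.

DXXXVIII = 538
DCLI = 651
538 + 651 = 1189

MCLXXXIX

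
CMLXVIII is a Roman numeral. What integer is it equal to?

CMLXVIII: CM=900, L=50, X=10, V=5, I=1, I=1, I=1
900 + 50 + 10 + 5 + 1 + 1 + 1 = 968

968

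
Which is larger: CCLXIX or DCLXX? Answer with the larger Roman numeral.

CCLXIX = 269
DCLXX = 670
670 is larger

DCLXX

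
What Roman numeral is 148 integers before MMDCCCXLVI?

MMDCCCXLVI = 2846
2846 - 148 = 2698

MMDCXCVIII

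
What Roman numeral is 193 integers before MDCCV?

MDCCV = 1705
1705 - 193 = 1512

MDXII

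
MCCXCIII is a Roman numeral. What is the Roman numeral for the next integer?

MCCXCIII = 1293, so the next integer is 1293 + 1 = 1294

MCCXCIV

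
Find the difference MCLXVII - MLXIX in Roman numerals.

MCLXVII = 1167
MLXIX = 1069
1167 - 1069 = 98

XCVIII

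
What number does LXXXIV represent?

LXXXIV: L=50, X=10, X=10, X=10, IV=4
50 + 10 + 10 + 10 + 4 = 84

84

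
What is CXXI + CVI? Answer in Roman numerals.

CXXI = 121
CVI = 106
121 + 106 = 227

CCXXVII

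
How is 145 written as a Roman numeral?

Convert 145 to Roman numerals:
  145 contains 1×100 (C)
  45 contains 1×40 (XL)
  5 contains 1×5 (V)

CXLV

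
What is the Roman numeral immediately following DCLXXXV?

DCLXXXV = 685; next is 686

DCLXXXVI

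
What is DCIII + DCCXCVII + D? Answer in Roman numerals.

DCIII = 603, DCCXCVII = 797, D = 500
603 + 797 = 1400
1400 + 500 = 1900

MCM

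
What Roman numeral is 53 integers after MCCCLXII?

MCCCLXII = 1362
1362 + 53 = 1415

MCDXV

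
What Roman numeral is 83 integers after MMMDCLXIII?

MMMDCLXIII = 3663
3663 + 83 = 3746

MMMDCCXLVI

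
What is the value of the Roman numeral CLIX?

CLIX: C=100, L=50, IX=9
100 + 50 + 9 = 159

159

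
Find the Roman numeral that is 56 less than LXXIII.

LXXIII = 73
73 - 56 = 17

XVII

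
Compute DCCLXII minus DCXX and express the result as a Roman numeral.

DCCLXII = 762
DCXX = 620
762 - 620 = 142

CXLII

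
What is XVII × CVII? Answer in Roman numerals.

XVII = 17
CVII = 107
17 × 107 = 1819

MDCCCXIX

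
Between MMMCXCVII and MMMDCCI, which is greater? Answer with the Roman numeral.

MMMCXCVII = 3197
MMMDCCI = 3701
3701 is larger

MMMDCCI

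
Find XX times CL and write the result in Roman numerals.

XX = 20
CL = 150
20 × 150 = 3000

MMM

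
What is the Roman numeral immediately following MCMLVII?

MCMLVII = 1957; next is 1958

MCMLVIII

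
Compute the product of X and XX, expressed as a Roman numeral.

X = 10
XX = 20
10 × 20 = 200

CC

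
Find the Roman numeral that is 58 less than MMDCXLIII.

MMDCXLIII = 2643
2643 - 58 = 2585

MMDLXXXV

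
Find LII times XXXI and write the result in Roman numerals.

LII = 52
XXXI = 31
52 × 31 = 1612

MDCXII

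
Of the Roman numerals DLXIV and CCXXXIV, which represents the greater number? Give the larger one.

DLXIV = 564
CCXXXIV = 234
564 is larger

DLXIV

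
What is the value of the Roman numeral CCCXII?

CCCXII: C=100, C=100, C=100, X=10, I=1, I=1
100 + 100 + 100 + 10 + 1 + 1 = 312

312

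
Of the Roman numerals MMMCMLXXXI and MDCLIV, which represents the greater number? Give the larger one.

MMMCMLXXXI = 3981
MDCLIV = 1654
3981 is larger

MMMCMLXXXI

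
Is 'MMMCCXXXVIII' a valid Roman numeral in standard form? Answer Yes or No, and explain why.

'MMMCCXXXVIII': Check the rules: uses only the symbols I, V, X, L, C, D, M; no symbol is repeated more than three times in a row; V, L and D each appear at most once; no smaller symbol precedes a larger one (values never increase from left to right). Value: M (1000) + M (1000) + M (1000) + C (100) + C (100) + X (10) + X (10) + X (10) + V (5) + I (1) + I (1) + I (1) = 3238. So it is a valid standard Roman numeral.

Yes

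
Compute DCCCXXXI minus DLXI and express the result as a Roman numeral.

DCCCXXXI = 831
DLXI = 561
831 - 561 = 270

CCLXX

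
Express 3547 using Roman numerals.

Convert 3547 to Roman numerals:
  3547 contains 3×1000 (MMM)
  547 contains 1×500 (D)
  47 contains 1×40 (XL)
  7 contains 1×5 (V)
  2 contains 2×1 (II)

MMMDXLVII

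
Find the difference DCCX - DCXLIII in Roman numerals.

DCCX = 710
DCXLIII = 643
710 - 643 = 67

LXVII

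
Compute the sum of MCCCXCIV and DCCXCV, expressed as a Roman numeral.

MCCCXCIV = 1394
DCCXCV = 795
1394 + 795 = 2189

MMCLXXXIX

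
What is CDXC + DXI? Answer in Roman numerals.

CDXC = 490
DXI = 511
490 + 511 = 1001

MI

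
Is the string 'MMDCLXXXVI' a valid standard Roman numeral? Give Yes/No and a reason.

'MMDCLXXXVI': Check the rules: uses only the symbols I, V, X, L, C, D, M; no symbol is repeated more than three times in a row; V, L and D each appear at most once; no smaller symbol precedes a larger one (values never increase from left to right). Value: M (1000) + M (1000) + D (500) + C (100) + L (50) + X (10) + X (10) + X (10) + V (5) + I (1) = 2686. So it is a valid standard Roman numeral.

Yes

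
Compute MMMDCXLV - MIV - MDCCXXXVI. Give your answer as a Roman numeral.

MMMDCXLV = 3645, MIV = 1004, MDCCXXXVI = 1736
3645 - 1004 = 2641
2641 - 1736 = 905

CMV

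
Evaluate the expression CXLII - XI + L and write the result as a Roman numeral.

CXLII = 142, XI = 11, L = 50
142 - 11 = 131
131 + 50 = 181

CLXXXI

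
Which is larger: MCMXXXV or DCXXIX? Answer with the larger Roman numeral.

MCMXXXV = 1935
DCXXIX = 629
1935 is larger

MCMXXXV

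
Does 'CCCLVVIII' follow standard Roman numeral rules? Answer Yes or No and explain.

'CCCLVVIII': V should not appear more than once

No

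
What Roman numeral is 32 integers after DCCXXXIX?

DCCXXXIX = 739
739 + 32 = 771

DCCLXXI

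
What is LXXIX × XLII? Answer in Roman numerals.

LXXIX = 79
XLII = 42
79 × 42 = 3318

MMMCCCXVIII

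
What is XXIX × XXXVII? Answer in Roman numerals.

XXIX = 29
XXXVII = 37
29 × 37 = 1073

MLXXIII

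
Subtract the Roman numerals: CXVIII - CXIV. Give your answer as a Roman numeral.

CXVIII = 118
CXIV = 114
118 - 114 = 4

IV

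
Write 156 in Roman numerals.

Convert 156 to Roman numerals:
  156 contains 1×100 (C)
  56 contains 1×50 (L)
  6 contains 1×5 (V)
  1 contains 1×1 (I)

CLVI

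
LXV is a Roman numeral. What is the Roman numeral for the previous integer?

LXV = 65; previous is 64

LXIV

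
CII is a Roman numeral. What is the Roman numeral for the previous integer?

CII = 102, so the previous integer is 102 - 1 = 101

CI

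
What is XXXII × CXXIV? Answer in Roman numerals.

XXXII = 32
CXXIV = 124
32 × 124 = 3968

MMMCMLXVIII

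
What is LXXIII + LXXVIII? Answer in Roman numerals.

LXXIII = 73
LXXVIII = 78
73 + 78 = 151

CLI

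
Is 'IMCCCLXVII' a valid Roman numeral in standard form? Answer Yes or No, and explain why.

'IMCCCLXVII': Invalid subtractive combination: IM

No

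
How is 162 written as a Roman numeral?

Convert 162 to Roman numerals:
  162 contains 1×100 (C)
  62 contains 1×50 (L)
  12 contains 1×10 (X)
  2 contains 2×1 (II)

CLXII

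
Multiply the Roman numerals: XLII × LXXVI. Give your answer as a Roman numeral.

XLII = 42
LXXVI = 76
42 × 76 = 3192

MMMCXCII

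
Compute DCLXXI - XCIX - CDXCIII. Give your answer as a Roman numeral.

DCLXXI = 671, XCIX = 99, CDXCIII = 493
671 - 99 = 572
572 - 493 = 79

LXXIX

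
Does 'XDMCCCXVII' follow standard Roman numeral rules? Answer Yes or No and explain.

'XDMCCCXVII': Invalid subtractive combination: XD

No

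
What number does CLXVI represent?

CLXVI: C=100, L=50, X=10, V=5, I=1
100 + 50 + 10 + 5 + 1 = 166

166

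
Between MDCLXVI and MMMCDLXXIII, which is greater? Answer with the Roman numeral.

MDCLXVI = 1666
MMMCDLXXIII = 3473
3473 is larger

MMMCDLXXIII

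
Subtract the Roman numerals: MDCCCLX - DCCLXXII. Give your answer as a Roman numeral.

MDCCCLX = 1860
DCCLXXII = 772
1860 - 772 = 1088

MLXXXVIII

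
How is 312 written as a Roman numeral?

Convert 312 to Roman numerals:
  312 contains 3×100 (CCC)
  12 contains 1×10 (X)
  2 contains 2×1 (II)

CCCXII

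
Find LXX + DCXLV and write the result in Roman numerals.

LXX = 70
DCXLV = 645
70 + 645 = 715

DCCXV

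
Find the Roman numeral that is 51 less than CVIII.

CVIII = 108
108 - 51 = 57

LVII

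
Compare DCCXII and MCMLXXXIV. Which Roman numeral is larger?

DCCXII = 712
MCMLXXXIV = 1984
1984 is larger

MCMLXXXIV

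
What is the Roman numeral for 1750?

Convert 1750 to Roman numerals:
  1750 contains 1×1000 (M)
  750 contains 1×500 (D)
  250 contains 2×100 (CC)
  50 contains 1×50 (L)

MDCCL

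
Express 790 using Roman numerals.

Convert 790 to Roman numerals:
  790 contains 1×500 (D)
  290 contains 2×100 (CC)
  90 contains 1×90 (XC)

DCCXC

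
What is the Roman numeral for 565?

Convert 565 to Roman numerals:
  565 contains 1×500 (D)
  65 contains 1×50 (L)
  15 contains 1×10 (X)
  5 contains 1×5 (V)

DLXV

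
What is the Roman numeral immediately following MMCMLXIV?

MMCMLXIV = 2964; next is 2965

MMCMLXV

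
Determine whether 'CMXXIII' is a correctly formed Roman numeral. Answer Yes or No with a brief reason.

'CMXXIII': Check the rules: uses only the symbols I, V, X, L, C, D, M; no symbol is repeated more than three times in a row; V, L and D each appear at most once; the only place a smaller symbol precedes a larger one is the allowed subtractive pair CM, the symbol right after such a pair (if any) is smaller than the pair's first symbol, and otherwise the values never increase from left to right. Value: CM (900) + X (10) + X (10) + I (1) + I (1) + I (1) = 923. So it is a valid standard Roman numeral.

Yes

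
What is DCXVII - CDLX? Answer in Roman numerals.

DCXVII = 617
CDLX = 460
617 - 460 = 157

CLVII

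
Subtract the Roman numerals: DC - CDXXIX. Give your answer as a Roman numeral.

DC = 600
CDXXIX = 429
600 - 429 = 171

CLXXI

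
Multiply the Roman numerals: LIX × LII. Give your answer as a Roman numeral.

LIX = 59
LII = 52
59 × 52 = 3068

MMMLXVIII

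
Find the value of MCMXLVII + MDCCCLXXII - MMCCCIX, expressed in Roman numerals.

MCMXLVII = 1947, MDCCCLXXII = 1872, MMCCCIX = 2309
1947 + 1872 = 3819
3819 - 2309 = 1510

MDX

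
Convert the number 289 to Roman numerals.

Convert 289 to Roman numerals:
  289 contains 2×100 (CC)
  89 contains 1×50 (L)
  39 contains 3×10 (XXX)
  9 contains 1×9 (IX)

CCLXXXIX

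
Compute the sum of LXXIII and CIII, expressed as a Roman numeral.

LXXIII = 73
CIII = 103
73 + 103 = 176

CLXXVI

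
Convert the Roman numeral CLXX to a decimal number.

CLXX: C=100, L=50, X=10, X=10
100 + 50 + 10 + 10 = 170

170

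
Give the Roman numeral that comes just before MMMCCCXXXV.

MMMCCCXXXV = 3335; previous is 3334

MMMCCCXXXIV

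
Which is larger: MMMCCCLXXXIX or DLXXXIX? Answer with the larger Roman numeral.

MMMCCCLXXXIX = 3389
DLXXXIX = 589
3389 is larger

MMMCCCLXXXIX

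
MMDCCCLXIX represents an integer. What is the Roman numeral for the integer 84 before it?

MMDCCCLXIX = 2869
2869 - 84 = 2785

MMDCCLXXXV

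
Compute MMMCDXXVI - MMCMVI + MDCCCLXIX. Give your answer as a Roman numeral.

MMMCDXXVI = 3426, MMCMVI = 2906, MDCCCLXIX = 1869
3426 - 2906 = 520
520 + 1869 = 2389

MMCCCLXXXIX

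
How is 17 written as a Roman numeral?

Convert 17 to Roman numerals:
  17 contains 1×10 (X)
  7 contains 1×5 (V)
  2 contains 2×1 (II)

XVII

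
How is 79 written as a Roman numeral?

Convert 79 to Roman numerals:
  79 contains 1×50 (L)
  29 contains 2×10 (XX)
  9 contains 1×9 (IX)

LXXIX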